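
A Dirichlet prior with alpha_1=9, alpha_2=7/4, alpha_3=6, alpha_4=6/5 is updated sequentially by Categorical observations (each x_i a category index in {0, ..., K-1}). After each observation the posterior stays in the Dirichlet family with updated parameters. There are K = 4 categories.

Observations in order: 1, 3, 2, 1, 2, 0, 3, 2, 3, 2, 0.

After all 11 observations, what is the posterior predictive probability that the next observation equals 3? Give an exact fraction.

28/193

obs 1: x=1 → posterior Dirichlet(9, 11/4, 6, 6/5)
obs 2: x=3 → posterior Dirichlet(9, 11/4, 6, 11/5)
obs 3: x=2 → posterior Dirichlet(9, 11/4, 7, 11/5)
obs 4: x=1 → posterior Dirichlet(9, 15/4, 7, 11/5)
obs 5: x=2 → posterior Dirichlet(9, 15/4, 8, 11/5)
obs 6: x=0 → posterior Dirichlet(10, 15/4, 8, 11/5)
obs 7: x=3 → posterior Dirichlet(10, 15/4, 8, 16/5)
obs 8: x=2 → posterior Dirichlet(10, 15/4, 9, 16/5)
obs 9: x=3 → posterior Dirichlet(10, 15/4, 9, 21/5)
obs 10: x=2 → posterior Dirichlet(10, 15/4, 10, 21/5)
obs 11: x=0 → posterior Dirichlet(11, 15/4, 10, 21/5)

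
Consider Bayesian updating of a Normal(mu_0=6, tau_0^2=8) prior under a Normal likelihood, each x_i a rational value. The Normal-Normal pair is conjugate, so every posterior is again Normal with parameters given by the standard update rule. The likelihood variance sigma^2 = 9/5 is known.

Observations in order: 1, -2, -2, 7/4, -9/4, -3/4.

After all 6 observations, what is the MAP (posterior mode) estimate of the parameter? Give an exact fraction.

-116/249

obs 1: x=1 → posterior Normal(94/49, 72/49)
obs 2: x=-2 → posterior Normal(14/89, 72/89)
obs 3: x=-2 → posterior Normal(-22/43, 24/43)
obs 4: x=7/4 → posterior Normal(4/169, 72/169)
obs 5: x=-9/4 → posterior Normal(-86/209, 72/209)
obs 6: x=-3/4 → posterior Normal(-116/249, 24/83)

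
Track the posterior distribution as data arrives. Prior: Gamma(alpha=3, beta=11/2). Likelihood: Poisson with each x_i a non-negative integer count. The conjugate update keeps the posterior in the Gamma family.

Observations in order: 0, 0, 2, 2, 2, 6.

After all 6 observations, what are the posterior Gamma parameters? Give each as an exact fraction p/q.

alpha=15, beta=23/2

obs 1: x=0 → posterior Gamma(3, 13/2)
obs 2: x=0 → posterior Gamma(3, 15/2)
obs 3: x=2 → posterior Gamma(5, 17/2)
obs 4: x=2 → posterior Gamma(7, 19/2)
obs 5: x=2 → posterior Gamma(9, 21/2)
obs 6: x=6 → posterior Gamma(15, 23/2)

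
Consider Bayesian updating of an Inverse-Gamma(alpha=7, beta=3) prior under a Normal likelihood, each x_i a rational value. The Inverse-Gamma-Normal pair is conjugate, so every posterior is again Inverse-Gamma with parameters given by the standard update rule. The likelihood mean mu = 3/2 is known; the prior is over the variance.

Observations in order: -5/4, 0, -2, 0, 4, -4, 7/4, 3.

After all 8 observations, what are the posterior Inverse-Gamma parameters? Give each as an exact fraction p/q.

obs 1: x=-5/4 → posterior Inverse-Gamma(15/2, 217/32)
obs 2: x=0 → posterior Inverse-Gamma(8, 253/32)
obs 3: x=-2 → posterior Inverse-Gamma(17/2, 449/32)
obs 4: x=0 → posterior Inverse-Gamma(9, 485/32)
obs 5: x=4 → posterior Inverse-Gamma(19/2, 585/32)
obs 6: x=-4 → posterior Inverse-Gamma(10, 1069/32)
obs 7: x=7/4 → posterior Inverse-Gamma(21/2, 535/16)
obs 8: x=3 → posterior Inverse-Gamma(11, 553/16)

alpha=11, beta=553/16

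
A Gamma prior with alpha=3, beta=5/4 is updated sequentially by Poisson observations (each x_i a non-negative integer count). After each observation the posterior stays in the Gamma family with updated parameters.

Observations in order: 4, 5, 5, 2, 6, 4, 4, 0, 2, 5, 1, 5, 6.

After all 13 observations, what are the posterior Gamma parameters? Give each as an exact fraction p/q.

obs 1: x=4 → posterior Gamma(7, 9/4)
obs 2: x=5 → posterior Gamma(12, 13/4)
obs 3: x=5 → posterior Gamma(17, 17/4)
obs 4: x=2 → posterior Gamma(19, 21/4)
obs 5: x=6 → posterior Gamma(25, 25/4)
obs 6: x=4 → posterior Gamma(29, 29/4)
obs 7: x=4 → posterior Gamma(33, 33/4)
obs 8: x=0 → posterior Gamma(33, 37/4)
obs 9: x=2 → posterior Gamma(35, 41/4)
obs 10: x=5 → posterior Gamma(40, 45/4)
obs 11: x=1 → posterior Gamma(41, 49/4)
obs 12: x=5 → posterior Gamma(46, 53/4)
obs 13: x=6 → posterior Gamma(52, 57/4)

alpha=52, beta=57/4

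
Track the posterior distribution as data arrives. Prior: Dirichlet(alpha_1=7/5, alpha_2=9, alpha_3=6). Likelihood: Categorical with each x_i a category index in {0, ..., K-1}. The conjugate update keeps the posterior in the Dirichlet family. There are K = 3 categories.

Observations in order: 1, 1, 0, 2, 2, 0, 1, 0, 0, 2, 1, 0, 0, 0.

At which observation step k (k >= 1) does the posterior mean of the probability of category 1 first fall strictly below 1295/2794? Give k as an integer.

obs 1: x=1 → posterior Dirichlet(7/5, 10, 6)
obs 2: x=1 → posterior Dirichlet(7/5, 11, 6)
obs 3: x=0 → posterior Dirichlet(12/5, 11, 6)
obs 4: x=2 → posterior Dirichlet(12/5, 11, 7)
obs 5: x=2 → posterior Dirichlet(12/5, 11, 8)
obs 6: x=0 → posterior Dirichlet(17/5, 11, 8)
obs 7: x=1 → posterior Dirichlet(17/5, 12, 8)
obs 8: x=0 → posterior Dirichlet(22/5, 12, 8)
obs 9: x=0 → posterior Dirichlet(27/5, 12, 8)
obs 10: x=2 → posterior Dirichlet(27/5, 12, 9)
obs 11: x=1 → posterior Dirichlet(27/5, 13, 9)
obs 12: x=0 → posterior Dirichlet(32/5, 13, 9)
obs 13: x=0 → posterior Dirichlet(37/5, 13, 9)
obs 14: x=0 → posterior Dirichlet(42/5, 13, 9)

k = 10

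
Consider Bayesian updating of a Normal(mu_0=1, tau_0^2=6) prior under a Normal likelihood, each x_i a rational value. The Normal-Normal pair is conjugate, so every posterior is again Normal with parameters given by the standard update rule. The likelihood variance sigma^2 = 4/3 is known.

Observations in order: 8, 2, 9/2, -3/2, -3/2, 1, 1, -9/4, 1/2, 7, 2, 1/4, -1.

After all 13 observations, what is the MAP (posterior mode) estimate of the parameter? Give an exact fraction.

obs 1: x=8 → posterior Normal(74/11, 12/11)
obs 2: x=2 → posterior Normal(23/5, 3/5)
obs 3: x=9/2 → posterior Normal(265/58, 12/29)
obs 4: x=-3/2 → posterior Normal(119/38, 6/19)
obs 5: x=-3/2 → posterior Normal(211/94, 12/47)
obs 6: x=1 → posterior Normal(229/112, 3/14)
obs 7: x=1 → posterior Normal(19/10, 12/65)
obs 8: x=-9/4 → posterior Normal(413/296, 6/37)
obs 9: x=1/2 → posterior Normal(431/332, 12/83)
obs 10: x=7 → posterior Normal(683/368, 3/23)
obs 11: x=2 → posterior Normal(755/404, 12/101)
obs 12: x=1/4 → posterior Normal(191/110, 6/55)
obs 13: x=-1 → posterior Normal(26/17, 12/119)

26/17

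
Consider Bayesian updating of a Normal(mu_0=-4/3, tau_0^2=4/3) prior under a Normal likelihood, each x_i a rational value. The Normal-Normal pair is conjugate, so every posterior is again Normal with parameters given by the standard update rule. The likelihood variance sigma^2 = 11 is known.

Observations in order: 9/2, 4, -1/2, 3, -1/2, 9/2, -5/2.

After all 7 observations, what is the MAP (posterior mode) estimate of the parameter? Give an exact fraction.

6/61

obs 1: x=9/2 → posterior Normal(-26/37, 44/37)
obs 2: x=4 → posterior Normal(-10/41, 44/41)
obs 3: x=-1/2 → posterior Normal(-4/15, 44/45)
obs 4: x=3 → posterior Normal(0, 44/49)
obs 5: x=-1/2 → posterior Normal(-2/53, 44/53)
obs 6: x=9/2 → posterior Normal(16/57, 44/57)
obs 7: x=-5/2 → posterior Normal(6/61, 44/61)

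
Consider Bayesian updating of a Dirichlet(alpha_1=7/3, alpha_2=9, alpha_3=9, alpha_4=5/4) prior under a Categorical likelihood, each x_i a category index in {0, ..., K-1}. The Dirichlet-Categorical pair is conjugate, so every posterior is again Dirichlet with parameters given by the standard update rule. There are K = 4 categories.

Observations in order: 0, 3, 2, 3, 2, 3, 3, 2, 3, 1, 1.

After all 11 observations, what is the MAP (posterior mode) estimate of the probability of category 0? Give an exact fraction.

4/49

obs 1: x=0 → posterior Dirichlet(10/3, 9, 9, 5/4)
obs 2: x=3 → posterior Dirichlet(10/3, 9, 9, 9/4)
obs 3: x=2 → posterior Dirichlet(10/3, 9, 10, 9/4)
obs 4: x=3 → posterior Dirichlet(10/3, 9, 10, 13/4)
obs 5: x=2 → posterior Dirichlet(10/3, 9, 11, 13/4)
obs 6: x=3 → posterior Dirichlet(10/3, 9, 11, 17/4)
obs 7: x=3 → posterior Dirichlet(10/3, 9, 11, 21/4)
obs 8: x=2 → posterior Dirichlet(10/3, 9, 12, 21/4)
obs 9: x=3 → posterior Dirichlet(10/3, 9, 12, 25/4)
obs 10: x=1 → posterior Dirichlet(10/3, 10, 12, 25/4)
obs 11: x=1 → posterior Dirichlet(10/3, 11, 12, 25/4)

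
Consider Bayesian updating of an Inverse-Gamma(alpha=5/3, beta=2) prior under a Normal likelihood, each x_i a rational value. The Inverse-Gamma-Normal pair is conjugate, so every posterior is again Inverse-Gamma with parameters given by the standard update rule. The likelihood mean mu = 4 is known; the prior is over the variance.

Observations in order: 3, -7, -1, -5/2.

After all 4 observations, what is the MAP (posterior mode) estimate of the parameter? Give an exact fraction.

2319/112

obs 1: x=3 → posterior Inverse-Gamma(13/6, 5/2)
obs 2: x=-7 → posterior Inverse-Gamma(8/3, 63)
obs 3: x=-1 → posterior Inverse-Gamma(19/6, 151/2)
obs 4: x=-5/2 → posterior Inverse-Gamma(11/3, 773/8)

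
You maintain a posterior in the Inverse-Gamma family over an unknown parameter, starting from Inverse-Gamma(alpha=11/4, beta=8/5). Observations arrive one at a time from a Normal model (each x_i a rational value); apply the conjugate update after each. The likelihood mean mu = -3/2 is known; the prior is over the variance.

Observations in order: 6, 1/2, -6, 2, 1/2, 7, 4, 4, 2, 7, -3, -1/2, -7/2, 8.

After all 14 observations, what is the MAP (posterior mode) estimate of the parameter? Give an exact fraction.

4147/215

obs 1: x=6 → posterior Inverse-Gamma(13/4, 1189/40)
obs 2: x=1/2 → posterior Inverse-Gamma(15/4, 1269/40)
obs 3: x=-6 → posterior Inverse-Gamma(17/4, 837/20)
obs 4: x=2 → posterior Inverse-Gamma(19/4, 1919/40)
obs 5: x=1/2 → posterior Inverse-Gamma(21/4, 1999/40)
obs 6: x=7 → posterior Inverse-Gamma(23/4, 861/10)
obs 7: x=4 → posterior Inverse-Gamma(25/4, 4049/40)
obs 8: x=4 → posterior Inverse-Gamma(27/4, 2327/20)
obs 9: x=2 → posterior Inverse-Gamma(29/4, 4899/40)
obs 10: x=7 → posterior Inverse-Gamma(31/4, 793/5)
obs 11: x=-3 → posterior Inverse-Gamma(33/4, 6389/40)
obs 12: x=-1/2 → posterior Inverse-Gamma(35/4, 6409/40)
obs 13: x=-7/2 → posterior Inverse-Gamma(37/4, 6489/40)
obs 14: x=8 → posterior Inverse-Gamma(39/4, 4147/20)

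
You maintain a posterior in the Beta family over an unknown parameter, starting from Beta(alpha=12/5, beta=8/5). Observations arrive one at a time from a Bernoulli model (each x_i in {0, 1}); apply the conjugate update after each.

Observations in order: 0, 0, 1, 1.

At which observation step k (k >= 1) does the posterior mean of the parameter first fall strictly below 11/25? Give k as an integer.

obs 1: x=0 → posterior Beta(12/5, 13/5)
obs 2: x=0 → posterior Beta(12/5, 18/5)
obs 3: x=1 → posterior Beta(17/5, 18/5)
obs 4: x=1 → posterior Beta(22/5, 18/5)

k = 2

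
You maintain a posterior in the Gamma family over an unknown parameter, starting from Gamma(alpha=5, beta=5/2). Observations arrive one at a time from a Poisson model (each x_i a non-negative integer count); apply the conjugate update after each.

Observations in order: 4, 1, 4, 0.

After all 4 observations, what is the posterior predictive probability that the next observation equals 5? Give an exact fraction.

obs 1: x=4 → posterior Gamma(9, 7/2)
obs 2: x=1 → posterior Gamma(10, 9/2)
obs 3: x=4 → posterior Gamma(14, 11/2)
obs 4: x=0 → posterior Gamma(14, 13/2)

119948234213943140096/2463153133392333984375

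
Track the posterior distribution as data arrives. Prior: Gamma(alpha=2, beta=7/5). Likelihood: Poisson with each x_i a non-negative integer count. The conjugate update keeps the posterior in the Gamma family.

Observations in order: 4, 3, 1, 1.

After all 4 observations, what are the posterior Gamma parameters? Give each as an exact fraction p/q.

obs 1: x=4 → posterior Gamma(6, 12/5)
obs 2: x=3 → posterior Gamma(9, 17/5)
obs 3: x=1 → posterior Gamma(10, 22/5)
obs 4: x=1 → posterior Gamma(11, 27/5)

alpha=11, beta=27/5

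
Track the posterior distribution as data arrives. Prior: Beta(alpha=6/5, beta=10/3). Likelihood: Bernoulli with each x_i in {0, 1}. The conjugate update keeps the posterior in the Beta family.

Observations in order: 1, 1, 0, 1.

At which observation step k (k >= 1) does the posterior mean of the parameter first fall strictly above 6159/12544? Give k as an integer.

obs 1: x=1 → posterior Beta(11/5, 10/3)
obs 2: x=1 → posterior Beta(16/5, 10/3)
obs 3: x=0 → posterior Beta(16/5, 13/3)
obs 4: x=1 → posterior Beta(21/5, 13/3)

k = 4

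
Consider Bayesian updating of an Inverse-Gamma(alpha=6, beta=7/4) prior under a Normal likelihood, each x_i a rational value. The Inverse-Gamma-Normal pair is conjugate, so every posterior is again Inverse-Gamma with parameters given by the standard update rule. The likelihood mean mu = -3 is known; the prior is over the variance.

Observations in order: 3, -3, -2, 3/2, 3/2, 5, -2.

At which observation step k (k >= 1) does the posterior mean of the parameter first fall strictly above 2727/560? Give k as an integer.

k = 5

obs 1: x=3 → posterior Inverse-Gamma(13/2, 79/4)
obs 2: x=-3 → posterior Inverse-Gamma(7, 79/4)
obs 3: x=-2 → posterior Inverse-Gamma(15/2, 81/4)
obs 4: x=3/2 → posterior Inverse-Gamma(8, 243/8)
obs 5: x=3/2 → posterior Inverse-Gamma(17/2, 81/2)
obs 6: x=5 → posterior Inverse-Gamma(9, 145/2)
obs 7: x=-2 → posterior Inverse-Gamma(19/2, 73)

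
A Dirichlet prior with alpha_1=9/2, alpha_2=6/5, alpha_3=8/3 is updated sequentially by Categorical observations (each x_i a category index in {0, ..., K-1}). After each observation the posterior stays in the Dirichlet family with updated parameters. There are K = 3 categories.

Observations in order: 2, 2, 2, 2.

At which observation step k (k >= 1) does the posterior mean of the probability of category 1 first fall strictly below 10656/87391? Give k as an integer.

obs 1: x=2 → posterior Dirichlet(9/2, 6/5, 11/3)
obs 2: x=2 → posterior Dirichlet(9/2, 6/5, 14/3)
obs 3: x=2 → posterior Dirichlet(9/2, 6/5, 17/3)
obs 4: x=2 → posterior Dirichlet(9/2, 6/5, 20/3)

k = 2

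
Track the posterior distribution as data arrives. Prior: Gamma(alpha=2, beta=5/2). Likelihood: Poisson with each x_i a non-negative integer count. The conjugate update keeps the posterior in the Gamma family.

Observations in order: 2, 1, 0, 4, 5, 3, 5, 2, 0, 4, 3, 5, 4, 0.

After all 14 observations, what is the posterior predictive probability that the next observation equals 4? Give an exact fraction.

310427284403947122488076378781066810662515266238734106595942251616/2482709505775115529910763430909619663680132362060248851776123046875

obs 1: x=2 → posterior Gamma(4, 7/2)
obs 2: x=1 → posterior Gamma(5, 9/2)
obs 3: x=0 → posterior Gamma(5, 11/2)
obs 4: x=4 → posterior Gamma(9, 13/2)
obs 5: x=5 → posterior Gamma(14, 15/2)
obs 6: x=3 → posterior Gamma(17, 17/2)
obs 7: x=5 → posterior Gamma(22, 19/2)
obs 8: x=2 → posterior Gamma(24, 21/2)
obs 9: x=0 → posterior Gamma(24, 23/2)
obs 10: x=4 → posterior Gamma(28, 25/2)
obs 11: x=3 → posterior Gamma(31, 27/2)
obs 12: x=5 → posterior Gamma(36, 29/2)
obs 13: x=4 → posterior Gamma(40, 31/2)
obs 14: x=0 → posterior Gamma(40, 33/2)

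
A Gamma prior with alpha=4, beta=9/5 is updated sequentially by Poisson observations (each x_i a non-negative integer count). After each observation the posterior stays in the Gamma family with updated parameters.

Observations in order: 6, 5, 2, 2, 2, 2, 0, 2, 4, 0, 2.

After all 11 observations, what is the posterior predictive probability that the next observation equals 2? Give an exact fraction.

1216188461231169397993184200746485368119831367364906686873600/4808614861513268548455368341266544942197708211922707402823109

obs 1: x=6 → posterior Gamma(10, 14/5)
obs 2: x=5 → posterior Gamma(15, 19/5)
obs 3: x=2 → posterior Gamma(17, 24/5)
obs 4: x=2 → posterior Gamma(19, 29/5)
obs 5: x=2 → posterior Gamma(21, 34/5)
obs 6: x=2 → posterior Gamma(23, 39/5)
obs 7: x=0 → posterior Gamma(23, 44/5)
obs 8: x=2 → posterior Gamma(25, 49/5)
obs 9: x=4 → posterior Gamma(29, 54/5)
obs 10: x=0 → posterior Gamma(29, 59/5)
obs 11: x=2 → posterior Gamma(31, 64/5)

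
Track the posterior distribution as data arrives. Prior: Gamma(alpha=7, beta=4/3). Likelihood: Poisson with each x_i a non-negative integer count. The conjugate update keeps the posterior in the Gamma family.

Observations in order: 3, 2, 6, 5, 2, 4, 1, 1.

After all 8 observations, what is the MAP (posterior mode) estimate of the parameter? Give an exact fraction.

45/14

obs 1: x=3 → posterior Gamma(10, 7/3)
obs 2: x=2 → posterior Gamma(12, 10/3)
obs 3: x=6 → posterior Gamma(18, 13/3)
obs 4: x=5 → posterior Gamma(23, 16/3)
obs 5: x=2 → posterior Gamma(25, 19/3)
obs 6: x=4 → posterior Gamma(29, 22/3)
obs 7: x=1 → posterior Gamma(30, 25/3)
obs 8: x=1 → posterior Gamma(31, 28/3)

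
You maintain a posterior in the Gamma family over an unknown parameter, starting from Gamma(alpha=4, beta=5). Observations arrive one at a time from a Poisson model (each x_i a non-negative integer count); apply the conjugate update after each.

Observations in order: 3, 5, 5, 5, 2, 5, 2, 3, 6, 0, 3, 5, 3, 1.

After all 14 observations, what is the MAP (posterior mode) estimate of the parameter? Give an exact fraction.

51/19

obs 1: x=3 → posterior Gamma(7, 6)
obs 2: x=5 → posterior Gamma(12, 7)
obs 3: x=5 → posterior Gamma(17, 8)
obs 4: x=5 → posterior Gamma(22, 9)
obs 5: x=2 → posterior Gamma(24, 10)
obs 6: x=5 → posterior Gamma(29, 11)
obs 7: x=2 → posterior Gamma(31, 12)
obs 8: x=3 → posterior Gamma(34, 13)
obs 9: x=6 → posterior Gamma(40, 14)
obs 10: x=0 → posterior Gamma(40, 15)
obs 11: x=3 → posterior Gamma(43, 16)
obs 12: x=5 → posterior Gamma(48, 17)
obs 13: x=3 → posterior Gamma(51, 18)
obs 14: x=1 → posterior Gamma(52, 19)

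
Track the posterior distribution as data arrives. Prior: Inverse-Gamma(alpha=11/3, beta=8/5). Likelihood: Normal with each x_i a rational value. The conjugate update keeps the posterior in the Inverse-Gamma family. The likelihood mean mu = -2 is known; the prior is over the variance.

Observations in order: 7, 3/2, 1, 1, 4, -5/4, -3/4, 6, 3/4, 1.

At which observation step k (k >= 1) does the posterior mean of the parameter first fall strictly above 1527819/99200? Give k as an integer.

k = 8

obs 1: x=7 → posterior Inverse-Gamma(25/6, 421/10)
obs 2: x=3/2 → posterior Inverse-Gamma(14/3, 1929/40)
obs 3: x=1 → posterior Inverse-Gamma(31/6, 2109/40)
obs 4: x=1 → posterior Inverse-Gamma(17/3, 2289/40)
obs 5: x=4 → posterior Inverse-Gamma(37/6, 3009/40)
obs 6: x=-5/4 → posterior Inverse-Gamma(20/3, 12081/160)
obs 7: x=-3/4 → posterior Inverse-Gamma(43/6, 6103/80)
obs 8: x=6 → posterior Inverse-Gamma(23/3, 8663/80)
obs 9: x=3/4 → posterior Inverse-Gamma(49/6, 17931/160)
obs 10: x=1 → posterior Inverse-Gamma(26/3, 18651/160)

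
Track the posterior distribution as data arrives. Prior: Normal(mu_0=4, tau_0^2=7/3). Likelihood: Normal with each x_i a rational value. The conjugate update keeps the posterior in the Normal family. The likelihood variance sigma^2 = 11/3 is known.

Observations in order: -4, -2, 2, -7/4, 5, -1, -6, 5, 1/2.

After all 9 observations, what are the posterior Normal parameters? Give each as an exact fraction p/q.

mu_0=113/296, tau_0^2=77/222

obs 1: x=-4 → posterior Normal(8/9, 77/54)
obs 2: x=-2 → posterior Normal(2/25, 77/75)
obs 3: x=2 → posterior Normal(1/2, 77/96)
obs 4: x=-7/4 → posterior Normal(5/52, 77/117)
obs 5: x=5 → posterior Normal(155/184, 77/138)
obs 6: x=-1 → posterior Normal(127/212, 77/159)
obs 7: x=-6 → posterior Normal(-41/240, 77/180)
obs 8: x=5 → posterior Normal(99/268, 77/201)
obs 9: x=1/2 → posterior Normal(113/296, 77/222)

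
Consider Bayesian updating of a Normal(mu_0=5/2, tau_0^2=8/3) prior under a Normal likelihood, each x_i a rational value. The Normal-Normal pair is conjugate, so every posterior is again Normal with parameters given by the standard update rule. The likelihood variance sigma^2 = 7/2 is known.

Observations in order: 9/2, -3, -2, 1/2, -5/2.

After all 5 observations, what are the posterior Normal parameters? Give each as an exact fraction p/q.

mu_0=25/202, tau_0^2=56/101

obs 1: x=9/2 → posterior Normal(249/74, 56/37)
obs 2: x=-3 → posterior Normal(153/106, 56/53)
obs 3: x=-2 → posterior Normal(89/138, 56/69)
obs 4: x=1/2 → posterior Normal(21/34, 56/85)
obs 5: x=-5/2 → posterior Normal(25/202, 56/101)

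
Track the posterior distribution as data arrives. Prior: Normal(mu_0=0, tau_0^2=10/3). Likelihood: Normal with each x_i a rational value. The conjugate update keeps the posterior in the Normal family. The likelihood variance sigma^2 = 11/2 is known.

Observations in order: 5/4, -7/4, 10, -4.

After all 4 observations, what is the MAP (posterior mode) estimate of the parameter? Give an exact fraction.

obs 1: x=5/4 → posterior Normal(25/53, 110/53)
obs 2: x=-7/4 → posterior Normal(-10/73, 110/73)
obs 3: x=10 → posterior Normal(190/93, 110/93)
obs 4: x=-4 → posterior Normal(110/113, 110/113)

110/113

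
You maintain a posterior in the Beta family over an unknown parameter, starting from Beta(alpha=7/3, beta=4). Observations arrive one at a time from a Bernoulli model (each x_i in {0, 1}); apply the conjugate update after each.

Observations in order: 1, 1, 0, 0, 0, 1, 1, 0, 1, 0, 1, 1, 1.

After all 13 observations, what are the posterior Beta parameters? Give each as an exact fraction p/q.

alpha=31/3, beta=9

obs 1: x=1 → posterior Beta(10/3, 4)
obs 2: x=1 → posterior Beta(13/3, 4)
obs 3: x=0 → posterior Beta(13/3, 5)
obs 4: x=0 → posterior Beta(13/3, 6)
obs 5: x=0 → posterior Beta(13/3, 7)
obs 6: x=1 → posterior Beta(16/3, 7)
obs 7: x=1 → posterior Beta(19/3, 7)
obs 8: x=0 → posterior Beta(19/3, 8)
obs 9: x=1 → posterior Beta(22/3, 8)
obs 10: x=0 → posterior Beta(22/3, 9)
obs 11: x=1 → posterior Beta(25/3, 9)
obs 12: x=1 → posterior Beta(28/3, 9)
obs 13: x=1 → posterior Beta(31/3, 9)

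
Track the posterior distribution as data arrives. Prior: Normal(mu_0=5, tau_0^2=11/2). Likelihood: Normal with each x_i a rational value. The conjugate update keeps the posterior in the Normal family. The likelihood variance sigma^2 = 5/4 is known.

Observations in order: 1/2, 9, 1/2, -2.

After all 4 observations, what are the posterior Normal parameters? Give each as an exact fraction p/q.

obs 1: x=1/2 → posterior Normal(4/3, 55/54)
obs 2: x=9 → posterior Normal(234/49, 55/98)
obs 3: x=1/2 → posterior Normal(245/71, 55/142)
obs 4: x=-2 → posterior Normal(67/31, 55/186)

mu_0=67/31, tau_0^2=55/186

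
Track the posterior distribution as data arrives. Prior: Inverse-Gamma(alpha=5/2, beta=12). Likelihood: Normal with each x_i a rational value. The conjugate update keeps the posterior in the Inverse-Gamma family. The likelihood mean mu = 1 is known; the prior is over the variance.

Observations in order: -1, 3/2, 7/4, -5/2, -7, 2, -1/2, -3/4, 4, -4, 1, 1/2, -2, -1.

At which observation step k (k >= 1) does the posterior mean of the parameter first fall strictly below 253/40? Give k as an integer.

k = 2

obs 1: x=-1 → posterior Inverse-Gamma(3, 14)
obs 2: x=3/2 → posterior Inverse-Gamma(7/2, 113/8)
obs 3: x=7/4 → posterior Inverse-Gamma(4, 461/32)
obs 4: x=-5/2 → posterior Inverse-Gamma(9/2, 657/32)
obs 5: x=-7 → posterior Inverse-Gamma(5, 1681/32)
obs 6: x=2 → posterior Inverse-Gamma(11/2, 1697/32)
obs 7: x=-1/2 → posterior Inverse-Gamma(6, 1733/32)
obs 8: x=-3/4 → posterior Inverse-Gamma(13/2, 891/16)
obs 9: x=4 → posterior Inverse-Gamma(7, 963/16)
obs 10: x=-4 → posterior Inverse-Gamma(15/2, 1163/16)
obs 11: x=1 → posterior Inverse-Gamma(8, 1163/16)
obs 12: x=1/2 → posterior Inverse-Gamma(17/2, 1165/16)
obs 13: x=-2 → posterior Inverse-Gamma(9, 1237/16)
obs 14: x=-1 → posterior Inverse-Gamma(19/2, 1269/16)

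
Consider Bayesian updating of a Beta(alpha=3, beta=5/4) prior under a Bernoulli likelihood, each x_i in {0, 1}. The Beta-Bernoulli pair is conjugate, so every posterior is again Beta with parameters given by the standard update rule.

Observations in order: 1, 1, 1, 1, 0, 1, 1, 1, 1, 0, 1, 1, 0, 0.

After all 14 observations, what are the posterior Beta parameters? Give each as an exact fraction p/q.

alpha=13, beta=21/4

obs 1: x=1 → posterior Beta(4, 5/4)
obs 2: x=1 → posterior Beta(5, 5/4)
obs 3: x=1 → posterior Beta(6, 5/4)
obs 4: x=1 → posterior Beta(7, 5/4)
obs 5: x=0 → posterior Beta(7, 9/4)
obs 6: x=1 → posterior Beta(8, 9/4)
obs 7: x=1 → posterior Beta(9, 9/4)
obs 8: x=1 → posterior Beta(10, 9/4)
obs 9: x=1 → posterior Beta(11, 9/4)
obs 10: x=0 → posterior Beta(11, 13/4)
obs 11: x=1 → posterior Beta(12, 13/4)
obs 12: x=1 → posterior Beta(13, 13/4)
obs 13: x=0 → posterior Beta(13, 17/4)
obs 14: x=0 → posterior Beta(13, 21/4)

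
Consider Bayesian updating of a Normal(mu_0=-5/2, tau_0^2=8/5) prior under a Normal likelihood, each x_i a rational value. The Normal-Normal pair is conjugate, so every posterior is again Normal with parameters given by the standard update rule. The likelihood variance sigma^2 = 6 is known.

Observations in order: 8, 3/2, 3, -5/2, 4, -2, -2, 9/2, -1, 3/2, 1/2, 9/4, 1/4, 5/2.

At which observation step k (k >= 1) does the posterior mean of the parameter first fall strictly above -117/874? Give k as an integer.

k = 2

obs 1: x=8 → posterior Normal(-11/38, 24/19)
obs 2: x=3/2 → posterior Normal(1/46, 24/23)
obs 3: x=3 → posterior Normal(25/54, 8/9)
obs 4: x=-5/2 → posterior Normal(5/62, 24/31)
obs 5: x=4 → posterior Normal(37/70, 24/35)
obs 6: x=-2 → posterior Normal(7/26, 8/13)
obs 7: x=-2 → posterior Normal(5/86, 24/43)
obs 8: x=9/2 → posterior Normal(41/94, 24/47)
obs 9: x=-1 → posterior Normal(11/34, 8/17)
obs 10: x=3/2 → posterior Normal(9/22, 24/55)
obs 11: x=1/2 → posterior Normal(49/118, 24/59)
obs 12: x=9/4 → posterior Normal(67/126, 8/21)
obs 13: x=1/4 → posterior Normal(69/134, 24/67)
obs 14: x=5/2 → posterior Normal(89/142, 24/71)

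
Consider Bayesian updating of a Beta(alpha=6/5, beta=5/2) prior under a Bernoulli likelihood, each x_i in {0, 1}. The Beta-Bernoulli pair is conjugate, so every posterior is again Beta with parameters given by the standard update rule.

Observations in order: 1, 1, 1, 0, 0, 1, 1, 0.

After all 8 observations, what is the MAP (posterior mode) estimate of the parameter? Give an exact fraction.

obs 1: x=1 → posterior Beta(11/5, 5/2)
obs 2: x=1 → posterior Beta(16/5, 5/2)
obs 3: x=1 → posterior Beta(21/5, 5/2)
obs 4: x=0 → posterior Beta(21/5, 7/2)
obs 5: x=0 → posterior Beta(21/5, 9/2)
obs 6: x=1 → posterior Beta(26/5, 9/2)
obs 7: x=1 → posterior Beta(31/5, 9/2)
obs 8: x=0 → posterior Beta(31/5, 11/2)

52/97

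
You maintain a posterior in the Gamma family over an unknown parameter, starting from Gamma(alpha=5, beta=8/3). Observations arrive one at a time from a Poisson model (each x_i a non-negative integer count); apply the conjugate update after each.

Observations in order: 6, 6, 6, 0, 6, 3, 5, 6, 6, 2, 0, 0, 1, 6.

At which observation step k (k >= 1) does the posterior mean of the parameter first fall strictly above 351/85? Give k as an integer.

k = 9

obs 1: x=6 → posterior Gamma(11, 11/3)
obs 2: x=6 → posterior Gamma(17, 14/3)
obs 3: x=6 → posterior Gamma(23, 17/3)
obs 4: x=0 → posterior Gamma(23, 20/3)
obs 5: x=6 → posterior Gamma(29, 23/3)
obs 6: x=3 → posterior Gamma(32, 26/3)
obs 7: x=5 → posterior Gamma(37, 29/3)
obs 8: x=6 → posterior Gamma(43, 32/3)
obs 9: x=6 → posterior Gamma(49, 35/3)
obs 10: x=2 → posterior Gamma(51, 38/3)
obs 11: x=0 → posterior Gamma(51, 41/3)
obs 12: x=0 → posterior Gamma(51, 44/3)
obs 13: x=1 → posterior Gamma(52, 47/3)
obs 14: x=6 → posterior Gamma(58, 50/3)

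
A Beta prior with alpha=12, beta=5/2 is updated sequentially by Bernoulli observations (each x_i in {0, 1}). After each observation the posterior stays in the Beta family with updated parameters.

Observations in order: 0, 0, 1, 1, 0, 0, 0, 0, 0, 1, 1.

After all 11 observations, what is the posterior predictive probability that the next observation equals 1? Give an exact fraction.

obs 1: x=0 → posterior Beta(12, 7/2)
obs 2: x=0 → posterior Beta(12, 9/2)
obs 3: x=1 → posterior Beta(13, 9/2)
obs 4: x=1 → posterior Beta(14, 9/2)
obs 5: x=0 → posterior Beta(14, 11/2)
obs 6: x=0 → posterior Beta(14, 13/2)
obs 7: x=0 → posterior Beta(14, 15/2)
obs 8: x=0 → posterior Beta(14, 17/2)
obs 9: x=0 → posterior Beta(14, 19/2)
obs 10: x=1 → posterior Beta(15, 19/2)
obs 11: x=1 → posterior Beta(16, 19/2)

32/51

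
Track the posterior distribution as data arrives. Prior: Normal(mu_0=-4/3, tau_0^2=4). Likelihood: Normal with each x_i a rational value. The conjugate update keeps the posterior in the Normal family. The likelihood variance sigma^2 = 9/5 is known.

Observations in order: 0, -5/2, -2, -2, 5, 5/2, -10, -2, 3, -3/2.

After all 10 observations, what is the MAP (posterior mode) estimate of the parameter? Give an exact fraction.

-202/209

obs 1: x=0 → posterior Normal(-12/29, 36/29)
obs 2: x=-5/2 → posterior Normal(-62/49, 36/49)
obs 3: x=-2 → posterior Normal(-34/23, 12/23)
obs 4: x=-2 → posterior Normal(-142/89, 36/89)
obs 5: x=5 → posterior Normal(-42/109, 36/109)
obs 6: x=5/2 → posterior Normal(8/129, 12/43)
obs 7: x=-10 → posterior Normal(-192/149, 36/149)
obs 8: x=-2 → posterior Normal(-232/169, 36/169)
obs 9: x=3 → posterior Normal(-172/189, 4/21)
obs 10: x=-3/2 → posterior Normal(-202/209, 36/209)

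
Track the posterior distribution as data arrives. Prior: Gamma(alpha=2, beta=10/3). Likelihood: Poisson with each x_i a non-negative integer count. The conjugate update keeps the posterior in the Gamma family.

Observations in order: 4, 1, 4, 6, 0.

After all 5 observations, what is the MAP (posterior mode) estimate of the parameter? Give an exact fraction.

48/25

obs 1: x=4 → posterior Gamma(6, 13/3)
obs 2: x=1 → posterior Gamma(7, 16/3)
obs 3: x=4 → posterior Gamma(11, 19/3)
obs 4: x=6 → posterior Gamma(17, 22/3)
obs 5: x=0 → posterior Gamma(17, 25/3)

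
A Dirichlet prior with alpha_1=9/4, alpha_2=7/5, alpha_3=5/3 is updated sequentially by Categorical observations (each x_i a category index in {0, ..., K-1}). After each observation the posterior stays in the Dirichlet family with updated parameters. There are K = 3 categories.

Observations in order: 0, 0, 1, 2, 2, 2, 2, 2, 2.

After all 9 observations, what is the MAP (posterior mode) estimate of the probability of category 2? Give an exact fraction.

400/679

obs 1: x=0 → posterior Dirichlet(13/4, 7/5, 5/3)
obs 2: x=0 → posterior Dirichlet(17/4, 7/5, 5/3)
obs 3: x=1 → posterior Dirichlet(17/4, 12/5, 5/3)
obs 4: x=2 → posterior Dirichlet(17/4, 12/5, 8/3)
obs 5: x=2 → posterior Dirichlet(17/4, 12/5, 11/3)
obs 6: x=2 → posterior Dirichlet(17/4, 12/5, 14/3)
obs 7: x=2 → posterior Dirichlet(17/4, 12/5, 17/3)
obs 8: x=2 → posterior Dirichlet(17/4, 12/5, 20/3)
obs 9: x=2 → posterior Dirichlet(17/4, 12/5, 23/3)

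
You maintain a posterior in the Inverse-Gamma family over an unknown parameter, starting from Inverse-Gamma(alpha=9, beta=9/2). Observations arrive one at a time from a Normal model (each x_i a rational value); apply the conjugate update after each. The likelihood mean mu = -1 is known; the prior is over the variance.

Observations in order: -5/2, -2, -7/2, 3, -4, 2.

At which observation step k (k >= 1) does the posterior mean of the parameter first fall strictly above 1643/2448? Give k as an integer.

obs 1: x=-5/2 → posterior Inverse-Gamma(19/2, 45/8)
obs 2: x=-2 → posterior Inverse-Gamma(10, 49/8)
obs 3: x=-7/2 → posterior Inverse-Gamma(21/2, 37/4)
obs 4: x=3 → posterior Inverse-Gamma(11, 69/4)
obs 5: x=-4 → posterior Inverse-Gamma(23/2, 87/4)
obs 6: x=2 → posterior Inverse-Gamma(12, 105/4)

k = 2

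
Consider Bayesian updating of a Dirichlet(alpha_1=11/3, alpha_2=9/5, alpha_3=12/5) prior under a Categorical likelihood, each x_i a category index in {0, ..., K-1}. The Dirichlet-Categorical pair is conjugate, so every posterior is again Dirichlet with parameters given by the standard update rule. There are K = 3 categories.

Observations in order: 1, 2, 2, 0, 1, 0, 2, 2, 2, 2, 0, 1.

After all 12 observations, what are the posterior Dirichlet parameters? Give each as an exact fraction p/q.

alpha_1=20/3, alpha_2=24/5, alpha_3=42/5

obs 1: x=1 → posterior Dirichlet(11/3, 14/5, 12/5)
obs 2: x=2 → posterior Dirichlet(11/3, 14/5, 17/5)
obs 3: x=2 → posterior Dirichlet(11/3, 14/5, 22/5)
obs 4: x=0 → posterior Dirichlet(14/3, 14/5, 22/5)
obs 5: x=1 → posterior Dirichlet(14/3, 19/5, 22/5)
obs 6: x=0 → posterior Dirichlet(17/3, 19/5, 22/5)
obs 7: x=2 → posterior Dirichlet(17/3, 19/5, 27/5)
obs 8: x=2 → posterior Dirichlet(17/3, 19/5, 32/5)
obs 9: x=2 → posterior Dirichlet(17/3, 19/5, 37/5)
obs 10: x=2 → posterior Dirichlet(17/3, 19/5, 42/5)
obs 11: x=0 → posterior Dirichlet(20/3, 19/5, 42/5)
obs 12: x=1 → posterior Dirichlet(20/3, 24/5, 42/5)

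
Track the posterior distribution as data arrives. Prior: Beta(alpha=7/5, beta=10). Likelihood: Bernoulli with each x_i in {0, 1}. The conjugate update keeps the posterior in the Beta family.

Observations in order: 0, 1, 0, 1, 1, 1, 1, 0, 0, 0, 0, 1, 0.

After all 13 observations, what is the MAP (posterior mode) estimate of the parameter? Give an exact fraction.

obs 1: x=0 → posterior Beta(7/5, 11)
obs 2: x=1 → posterior Beta(12/5, 11)
obs 3: x=0 → posterior Beta(12/5, 12)
obs 4: x=1 → posterior Beta(17/5, 12)
obs 5: x=1 → posterior Beta(22/5, 12)
obs 6: x=1 → posterior Beta(27/5, 12)
obs 7: x=1 → posterior Beta(32/5, 12)
obs 8: x=0 → posterior Beta(32/5, 13)
obs 9: x=0 → posterior Beta(32/5, 14)
obs 10: x=0 → posterior Beta(32/5, 15)
obs 11: x=0 → posterior Beta(32/5, 16)
obs 12: x=1 → posterior Beta(37/5, 16)
obs 13: x=0 → posterior Beta(37/5, 17)

2/7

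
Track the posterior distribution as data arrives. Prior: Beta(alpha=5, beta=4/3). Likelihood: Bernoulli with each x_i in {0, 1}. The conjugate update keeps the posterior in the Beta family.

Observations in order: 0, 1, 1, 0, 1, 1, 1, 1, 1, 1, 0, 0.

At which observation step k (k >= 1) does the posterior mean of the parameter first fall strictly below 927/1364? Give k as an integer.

k = 4

obs 1: x=0 → posterior Beta(5, 7/3)
obs 2: x=1 → posterior Beta(6, 7/3)
obs 3: x=1 → posterior Beta(7, 7/3)
obs 4: x=0 → posterior Beta(7, 10/3)
obs 5: x=1 → posterior Beta(8, 10/3)
obs 6: x=1 → posterior Beta(9, 10/3)
obs 7: x=1 → posterior Beta(10, 10/3)
obs 8: x=1 → posterior Beta(11, 10/3)
obs 9: x=1 → posterior Beta(12, 10/3)
obs 10: x=1 → posterior Beta(13, 10/3)
obs 11: x=0 → posterior Beta(13, 13/3)
obs 12: x=0 → posterior Beta(13, 16/3)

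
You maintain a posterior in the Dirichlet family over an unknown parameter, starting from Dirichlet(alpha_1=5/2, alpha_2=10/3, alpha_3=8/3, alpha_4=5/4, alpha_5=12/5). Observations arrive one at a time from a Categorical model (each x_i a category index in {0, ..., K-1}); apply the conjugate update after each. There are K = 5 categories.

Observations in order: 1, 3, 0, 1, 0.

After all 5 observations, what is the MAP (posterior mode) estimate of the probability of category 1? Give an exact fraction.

obs 1: x=1 → posterior Dirichlet(5/2, 13/3, 8/3, 5/4, 12/5)
obs 2: x=3 → posterior Dirichlet(5/2, 13/3, 8/3, 9/4, 12/5)
obs 3: x=0 → posterior Dirichlet(7/2, 13/3, 8/3, 9/4, 12/5)
obs 4: x=1 → posterior Dirichlet(7/2, 16/3, 8/3, 9/4, 12/5)
obs 5: x=0 → posterior Dirichlet(9/2, 16/3, 8/3, 9/4, 12/5)

260/729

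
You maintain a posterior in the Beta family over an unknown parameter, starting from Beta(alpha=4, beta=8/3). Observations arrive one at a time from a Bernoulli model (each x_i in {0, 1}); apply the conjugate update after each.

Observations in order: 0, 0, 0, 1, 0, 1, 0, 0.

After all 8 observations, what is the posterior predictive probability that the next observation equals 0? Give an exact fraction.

13/22

obs 1: x=0 → posterior Beta(4, 11/3)
obs 2: x=0 → posterior Beta(4, 14/3)
obs 3: x=0 → posterior Beta(4, 17/3)
obs 4: x=1 → posterior Beta(5, 17/3)
obs 5: x=0 → posterior Beta(5, 20/3)
obs 6: x=1 → posterior Beta(6, 20/3)
obs 7: x=0 → posterior Beta(6, 23/3)
obs 8: x=0 → posterior Beta(6, 26/3)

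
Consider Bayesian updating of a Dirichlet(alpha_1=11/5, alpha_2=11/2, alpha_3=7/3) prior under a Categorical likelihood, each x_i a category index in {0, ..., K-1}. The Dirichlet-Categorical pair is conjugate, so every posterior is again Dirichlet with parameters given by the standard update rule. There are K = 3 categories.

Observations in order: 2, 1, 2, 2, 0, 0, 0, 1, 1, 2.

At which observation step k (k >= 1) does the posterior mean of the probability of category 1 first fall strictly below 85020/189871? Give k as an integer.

obs 1: x=2 → posterior Dirichlet(11/5, 11/2, 10/3)
obs 2: x=1 → posterior Dirichlet(11/5, 13/2, 10/3)
obs 3: x=2 → posterior Dirichlet(11/5, 13/2, 13/3)
obs 4: x=2 → posterior Dirichlet(11/5, 13/2, 16/3)
obs 5: x=0 → posterior Dirichlet(16/5, 13/2, 16/3)
obs 6: x=0 → posterior Dirichlet(21/5, 13/2, 16/3)
obs 7: x=0 → posterior Dirichlet(26/5, 13/2, 16/3)
obs 8: x=1 → posterior Dirichlet(26/5, 15/2, 16/3)
obs 9: x=1 → posterior Dirichlet(26/5, 17/2, 16/3)
obs 10: x=2 → posterior Dirichlet(26/5, 17/2, 19/3)

k = 5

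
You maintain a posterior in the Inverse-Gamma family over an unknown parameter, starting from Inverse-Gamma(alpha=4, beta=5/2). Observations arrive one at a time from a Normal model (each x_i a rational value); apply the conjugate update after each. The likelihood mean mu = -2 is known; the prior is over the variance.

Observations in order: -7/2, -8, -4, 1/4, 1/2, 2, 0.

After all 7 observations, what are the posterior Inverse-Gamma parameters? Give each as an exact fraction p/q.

obs 1: x=-7/2 → posterior Inverse-Gamma(9/2, 29/8)
obs 2: x=-8 → posterior Inverse-Gamma(5, 173/8)
obs 3: x=-4 → posterior Inverse-Gamma(11/2, 189/8)
obs 4: x=1/4 → posterior Inverse-Gamma(6, 837/32)
obs 5: x=1/2 → posterior Inverse-Gamma(13/2, 937/32)
obs 6: x=2 → posterior Inverse-Gamma(7, 1193/32)
obs 7: x=0 → posterior Inverse-Gamma(15/2, 1257/32)

alpha=15/2, beta=1257/32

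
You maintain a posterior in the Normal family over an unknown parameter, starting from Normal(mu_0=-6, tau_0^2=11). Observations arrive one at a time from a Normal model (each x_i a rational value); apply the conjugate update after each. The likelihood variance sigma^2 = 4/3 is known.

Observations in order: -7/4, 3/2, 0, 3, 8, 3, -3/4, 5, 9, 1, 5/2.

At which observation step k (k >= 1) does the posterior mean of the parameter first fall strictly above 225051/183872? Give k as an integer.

obs 1: x=-7/4 → posterior Normal(-327/148, 44/37)
obs 2: x=3/2 → posterior Normal(-129/280, 22/35)
obs 3: x=0 → posterior Normal(-129/412, 44/103)
obs 4: x=3 → posterior Normal(267/544, 11/34)
obs 5: x=8 → posterior Normal(1323/676, 44/169)
obs 6: x=3 → posterior Normal(1719/808, 22/101)
obs 7: x=-3/4 → posterior Normal(81/47, 44/235)
obs 8: x=5 → posterior Normal(285/134, 11/67)
obs 9: x=9 → posterior Normal(867/301, 44/301)
obs 10: x=1 → posterior Normal(450/167, 22/167)
obs 11: x=5/2 → posterior Normal(1965/734, 44/367)

k = 5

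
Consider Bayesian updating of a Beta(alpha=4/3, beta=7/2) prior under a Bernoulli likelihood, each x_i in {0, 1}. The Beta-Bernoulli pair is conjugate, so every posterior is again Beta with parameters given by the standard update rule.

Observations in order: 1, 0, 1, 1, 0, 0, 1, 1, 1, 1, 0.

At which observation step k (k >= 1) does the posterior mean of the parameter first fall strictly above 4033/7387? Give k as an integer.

obs 1: x=1 → posterior Beta(7/3, 7/2)
obs 2: x=0 → posterior Beta(7/3, 9/2)
obs 3: x=1 → posterior Beta(10/3, 9/2)
obs 4: x=1 → posterior Beta(13/3, 9/2)
obs 5: x=0 → posterior Beta(13/3, 11/2)
obs 6: x=0 → posterior Beta(13/3, 13/2)
obs 7: x=1 → posterior Beta(16/3, 13/2)
obs 8: x=1 → posterior Beta(19/3, 13/2)
obs 9: x=1 → posterior Beta(22/3, 13/2)
obs 10: x=1 → posterior Beta(25/3, 13/2)
obs 11: x=0 → posterior Beta(25/3, 15/2)

k = 10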